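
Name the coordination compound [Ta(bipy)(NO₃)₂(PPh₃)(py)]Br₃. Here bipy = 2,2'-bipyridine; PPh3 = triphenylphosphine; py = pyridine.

(2,2'-bipyridine)dinitrato(pyridine)(triphenylphosphine)tantalum(V) bromide

The 3 bromide counter-ions carry a total charge of -3, so each complex ion is 3+.
Ligand charges: 1×2,2'-bipyridine (neutral), 1×triphenylphosphine (neutral), 2×nitrato (-1 each), 1×pyridine (neutral); total -2. So Ta + (-2) = 3+, giving Ta = +5.
Ligands are named alphabetically: bipyridine before nitrato before pyridine before triphenylphosphine.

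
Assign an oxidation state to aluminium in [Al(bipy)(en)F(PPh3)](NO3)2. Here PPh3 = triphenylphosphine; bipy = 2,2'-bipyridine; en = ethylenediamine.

2 nitrate outside the brackets (-1 each) → the complex ion is 2+.
Ligand charges: 1×PPh3 neutral; 1×bipy neutral; 1×en neutral; 1×F = -1; sum -1.
Al + (-1) = 2+ ⇒ Al is +3.

+3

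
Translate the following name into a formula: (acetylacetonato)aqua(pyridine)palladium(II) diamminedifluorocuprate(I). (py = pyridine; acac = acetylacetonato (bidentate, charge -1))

Cation [Pd…]: ligand charges -1, Pd(II) ⇒ ion charge 1+.
Anion [Cu…]: ligand charges -2, Cu(I) ⇒ ion charge 1−.
One 1+ cation balances one 1− anion.

[Pd(acac)(H2O)(py)][CuF2(NH3)2]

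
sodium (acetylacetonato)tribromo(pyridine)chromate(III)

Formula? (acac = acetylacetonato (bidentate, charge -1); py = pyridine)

Na[Cr(acac)Br3(py)]

Ligands: 3 bromo (Br, -1), 1 acetylacetonato (acac, -1), 1 pyridine (py, neutral). Ligand charge sum = -4.
With Cr in oxidation state +3, the complex ion is [Cr...]^1−.
Charge balance with sodium (+1) requires 1 complex ion per 1 sodium.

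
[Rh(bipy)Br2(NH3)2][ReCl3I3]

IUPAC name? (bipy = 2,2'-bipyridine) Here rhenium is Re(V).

Both ions are complex: the cation is named first with the plain metal name, the anion second with the -ate form; each ion's ligands are alphabetised independently.
Re is given as +5; the anion's ligand charges sum to -6, so the complex anion is 1−.
A 1:1 salt means the cation carries the equal and opposite charge, 1+.
Cation: ligand charges sum to -2; for the ion to be 1+, Rh = +3.

diammine(2,2'-bipyridine)dibromorhodium(III) trichlorotriiodorhenate(V)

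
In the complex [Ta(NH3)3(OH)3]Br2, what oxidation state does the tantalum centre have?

2 bromide outside the brackets (-1 each) → the complex ion is 2+.
Ligand charges: 3×OH = -3; 3×NH3 neutral; sum -3.
Ta + (-3) = 2+ ⇒ Ta is +5.

+5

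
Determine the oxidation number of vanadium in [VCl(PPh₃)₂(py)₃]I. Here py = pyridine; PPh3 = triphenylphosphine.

+2

1 iodide outside the brackets (-1 each) → the complex ion is 1+.
Ligand charges: 3×py neutral; 2×PPh3 neutral; 1×Cl = -1; sum -1.
V + (-1) = 1+ ⇒ V is +2.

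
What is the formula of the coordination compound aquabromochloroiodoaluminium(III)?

[AlBrCl(H2O)I]

Ligands: 1 bromo (Br, -1), 1 chloro (Cl, -1), 1 aqua (H2O, neutral), 1 iodo (I, -1). Ligand charge sum = -3.
With Al in oxidation state +3, the complex ion is [Al...].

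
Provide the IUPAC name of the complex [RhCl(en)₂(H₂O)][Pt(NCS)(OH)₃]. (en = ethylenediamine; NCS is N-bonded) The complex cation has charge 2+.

aquachlorobis(ethylenediamine)rhodium(III) trihydroxoisothiocyanatoplatinate(II)

Both ions are complex: the cation is named first with the plain metal name, the anion second with the -ate form; each ion's ligands are alphabetised independently.
The complex cation is given as 2+; its ligand charges sum to -1, so Rh = +3.
A 1:1 salt means the anion carries the equal and opposite charge, 2−.
Anion: ligand charges sum to -4; for the ion to be 2−, Pt = +2.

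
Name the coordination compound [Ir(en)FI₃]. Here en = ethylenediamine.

(ethylenediamine)fluorotriiodoiridium(IV)

There is no counter-ion, so the complex is neutral overall.
Ligand charges: 1×ethylenediamine (neutral), 3×iodo (-1 each), 1×fluoro (-1 each); total -4. So Ir + (-4) = 0, giving Ir = +4.
Ligands are named alphabetically: ethylenediamine before fluoro before iodo.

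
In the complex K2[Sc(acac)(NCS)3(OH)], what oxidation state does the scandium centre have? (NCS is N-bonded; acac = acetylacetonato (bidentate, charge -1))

2 potassium outside the brackets (+1 each) → the complex ion is 2−.
Ligand charges: 3×NCS = -3; 1×acac = -1; 1×OH = -1; sum -5.
Sc + (-5) = 2− ⇒ Sc is +3.

+3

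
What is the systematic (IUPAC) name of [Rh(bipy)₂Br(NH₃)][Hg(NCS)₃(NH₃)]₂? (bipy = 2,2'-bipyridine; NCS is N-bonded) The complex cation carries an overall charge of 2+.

The complex cation is given as 2+; its ligand charges sum to -1, so Rh = +3.
With 2 anions per cation, each anion must be 2/2 = 1−.
Anion: ligand charges sum to -3; for the ion to be 1−, Hg = +2.

amminebis(2,2'-bipyridine)bromorhodium(III) amminetriisothiocyanatomercurate(II)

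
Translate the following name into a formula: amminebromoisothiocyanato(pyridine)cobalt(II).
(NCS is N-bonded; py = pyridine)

[CoBr(NCS)(NH3)(py)]

Ligands: 1 isothiocyanato (NCS, -1), 1 pyridine (py, neutral), 1 bromo (Br, -1), 1 ammine (NH3, neutral). Ligand charge sum = -2.
With Co in oxidation state +2, the complex ion is [Co...].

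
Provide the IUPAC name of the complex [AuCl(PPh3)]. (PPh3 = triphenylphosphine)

chloro(triphenylphosphine)gold(I)

There is no counter-ion, so the complex is neutral overall.
Ligand charges: 1×chloro (-1 each), 1×triphenylphosphine (neutral); total -1. So Au + (-1) = 0, giving Au = +1.
Ligands are named alphabetically: chloro before triphenylphosphine.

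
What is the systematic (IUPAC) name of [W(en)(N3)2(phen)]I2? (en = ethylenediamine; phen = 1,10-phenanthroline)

diazido(ethylenediamine)(1,10-phenanthroline)tungsten(IV) iodide

The 2 iodide counter-ions carry a total charge of -2, so each complex ion is 2+.
Ligand charges: 1×ethylenediamine (neutral), 1×1,10-phenanthroline (neutral), 2×azido (-1 each); total -2. So W + (-2) = 2+, giving W = +4.
Ligands are named alphabetically: azido before ethylenediamine before phenanthroline.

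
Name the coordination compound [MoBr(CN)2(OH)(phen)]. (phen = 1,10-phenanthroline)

bromodicyanohydroxo(1,10-phenanthroline)molybdenum(IV)

There is no counter-ion, so the complex is neutral overall.
Ligand charges: 1×hydroxo (-1 each), 1×1,10-phenanthroline (neutral), 1×bromo (-1 each), 2×cyano (-1 each); total -4. So Mo + (-4) = 0, giving Mo = +4.
Ligands are named alphabetically: bromo before cyano before hydroxo before phenanthroline.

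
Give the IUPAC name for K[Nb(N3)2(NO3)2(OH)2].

The 1 potassium counter-ion carries a total charge of +1, so each complex ion is 1−.
Ligand charges: 2×nitrato (-1 each), 2×hydroxo (-1 each), 2×azido (-1 each); total -6. So Nb + (-6) = 1−, giving Nb = +5.
The complex ion is anionic, so niobium takes the -ate form niobate(V).

potassium diazidodihydroxodinitratoniobate(V)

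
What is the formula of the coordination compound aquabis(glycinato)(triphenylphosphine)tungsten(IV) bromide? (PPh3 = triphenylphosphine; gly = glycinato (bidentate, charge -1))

[W(gly)2(H2O)(PPh3)]Br2

Ligands: 1 aqua (H2O, neutral), 1 triphenylphosphine (PPh3, neutral), 2 glycinato (gly, -1). Ligand charge sum = -2.
With W in oxidation state +4, the complex ion is [W...]^2+.
Charge balance with bromide (-1) requires 1 complex ion per 2 bromide.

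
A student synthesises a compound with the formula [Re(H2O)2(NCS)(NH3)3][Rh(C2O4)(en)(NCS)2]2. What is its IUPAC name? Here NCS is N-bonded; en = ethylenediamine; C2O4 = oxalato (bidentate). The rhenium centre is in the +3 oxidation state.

triamminediaquaisothiocyanatorhenium(III) (ethylenediamine)diisothiocyanatooxalatorhodate(III)

Both ions are complex: the cation is named first with the plain metal name, the anion second with the -ate form; each ion's ligands are alphabetised independently.
Re is given as +3; the cation's ligand charges sum to -1, so the complex cation is 2+.
With 2 anions per cation, each anion must be 2/2 = 1−.
Anion: ligand charges sum to -4; for the ion to be 1−, Rh = +3.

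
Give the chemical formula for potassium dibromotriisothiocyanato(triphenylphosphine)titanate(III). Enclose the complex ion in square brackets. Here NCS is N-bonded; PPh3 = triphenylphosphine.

K2[TiBr2(NCS)3(PPh3)]

Ligands: 3 isothiocyanato (NCS, -1), 1 triphenylphosphine (PPh3, neutral), 2 bromo (Br, -1). Ligand charge sum = -5.
With Ti in oxidation state +3, the complex ion is [Ti...]^2−.
Charge balance with potassium (+1) requires 1 complex ion per 2 potassium.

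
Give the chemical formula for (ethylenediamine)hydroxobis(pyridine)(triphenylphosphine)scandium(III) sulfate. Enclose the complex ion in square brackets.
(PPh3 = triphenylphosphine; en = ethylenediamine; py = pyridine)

[Sc(en)(OH)(PPh3)(py)2]SO4

Ligands: 1 triphenylphosphine (PPh3, neutral), 1 ethylenediamine (en, neutral), 1 hydroxo (OH, -1), 2 pyridine (py, neutral). Ligand charge sum = -1.
Charge balance with sulfate (-2) requires 1 complex ion per 1 sulfate.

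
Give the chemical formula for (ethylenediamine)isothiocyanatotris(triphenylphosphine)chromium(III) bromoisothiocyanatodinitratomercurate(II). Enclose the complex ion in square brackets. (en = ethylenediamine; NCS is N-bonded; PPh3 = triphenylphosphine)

[Cr(en)(NCS)(PPh3)3][HgBr(NCS)(NO3)2]

Cation [Cr…]: ligand charges -1, Cr(III) ⇒ ion charge 2+.
Anion [Hg…]: ligand charges -4, Hg(II) ⇒ ion charge 2−.
One 2+ cation balances one 2− anion.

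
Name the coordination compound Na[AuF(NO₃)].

The 1 sodium counter-ion carries a total charge of +1, so each complex ion is 1−.
Ligand charges: 1×fluoro (-1 each), 1×nitrato (-1 each); total -2. So Au + (-2) = 1−, giving Au = +1.
The complex ion is anionic, so gold takes the -ate form aurate(I).

sodium fluoronitratoaurate(I)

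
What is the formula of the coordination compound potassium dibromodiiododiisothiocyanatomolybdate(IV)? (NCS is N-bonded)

Ligands: 2 iodo (I, -1), 2 isothiocyanato (NCS, -1), 2 bromo (Br, -1). Ligand charge sum = -6.
With Mo in oxidation state +4, the complex ion is [Mo...]^2−.
Charge balance with potassium (+1) requires 1 complex ion per 2 potassium.

K2[MoBr2I2(NCS)2]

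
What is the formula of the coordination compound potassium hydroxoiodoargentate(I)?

Ligands: 1 hydroxo (OH, -1), 1 iodo (I, -1). Ligand charge sum = -2.
With Ag in oxidation state +1, the complex ion is [Ag...]^1−.
Charge balance with potassium (+1) requires 1 complex ion per 1 potassium.

K[AgI(OH)]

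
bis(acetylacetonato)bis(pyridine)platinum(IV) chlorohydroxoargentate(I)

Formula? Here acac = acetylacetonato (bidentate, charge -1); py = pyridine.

[Pt(acac)2(py)2][AgCl(OH)]2

Cation [Pt…]: ligand charges -2, Pt(IV) ⇒ ion charge 2+.
Anion [Ag…]: ligand charges -2, Ag(I) ⇒ ion charge 1−.
One 2+ cation requires 2 of the 1− anion.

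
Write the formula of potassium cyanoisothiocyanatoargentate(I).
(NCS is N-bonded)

Ligands: 1 isothiocyanato (NCS, -1), 1 cyano (CN, -1). Ligand charge sum = -2.
With Ag in oxidation state +1, the complex ion is [Ag...]^1−.
Charge balance with potassium (+1) requires 1 complex ion per 1 potassium.

K[Ag(CN)(NCS)]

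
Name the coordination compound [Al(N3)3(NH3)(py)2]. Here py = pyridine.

amminetriazidobis(pyridine)aluminium(III)

There is no counter-ion, so the complex is neutral overall.
Ligand charges: 1×ammine (neutral), 2×pyridine (neutral), 3×azido (-1 each); total -3. So Al + (-3) = 0, giving Al = +3.
Ligands are named alphabetically: ammine before azido before pyridine.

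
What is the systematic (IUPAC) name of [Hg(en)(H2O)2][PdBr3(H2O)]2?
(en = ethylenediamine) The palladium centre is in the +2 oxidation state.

diaqua(ethylenediamine)mercury(II) aquatribromopalladate(II)

Both ions are complex: the cation is named first with the plain metal name, the anion second with the -ate form; each ion's ligands are alphabetised independently.
Pd is given as +2; the anion's ligand charges sum to -3, so the complex anion is 1−.
With 2 anions per cation, the cation must be 2×1 = 2+.
Cation: ligand charges sum to 0; for the ion to be 2+, Hg = +2.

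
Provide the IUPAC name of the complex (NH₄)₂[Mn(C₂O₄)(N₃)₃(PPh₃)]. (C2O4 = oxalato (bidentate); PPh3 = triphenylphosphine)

The 2 ammonium counter-ions carry a total charge of +2, so each complex ion is 2−.
Ligand charges: 1×oxalato (-2 each), 1×triphenylphosphine (neutral), 3×azido (-1 each); total -5. So Mn + (-5) = 2−, giving Mn = +3.
Ligands are named alphabetically: azido before oxalato before triphenylphosphine.
The complex ion is anionic, so manganese takes the -ate form manganate(III).

ammonium triazidooxalato(triphenylphosphine)manganate(III)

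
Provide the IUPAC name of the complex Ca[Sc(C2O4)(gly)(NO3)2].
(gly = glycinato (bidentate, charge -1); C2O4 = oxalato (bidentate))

calcium (glycinato)dinitratooxalatoscandate(III)

The 1 calcium counter-ion carries a total charge of +2, so each complex ion is 2−.
Ligand charges: 2×nitrato (-1 each), 1×glycinato (-1 each), 1×oxalato (-2 each); total -5. So Sc + (-5) = 2−, giving Sc = +3.
The complex ion is anionic, so scandium takes the -ate form scandate(III).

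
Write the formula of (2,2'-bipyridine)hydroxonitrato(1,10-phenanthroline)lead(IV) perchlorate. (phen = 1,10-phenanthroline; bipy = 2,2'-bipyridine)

Ligands: 1 nitrato (NO3, -1), 1 1,10-phenanthroline (phen, neutral), 1 hydroxo (OH, -1), 1 2,2'-bipyridine (bipy, neutral). Ligand charge sum = -2.
Charge balance with perchlorate (-1) requires 1 complex ion per 2 perchlorate.

[Pb(bipy)(NO3)(OH)(phen)](ClO4)2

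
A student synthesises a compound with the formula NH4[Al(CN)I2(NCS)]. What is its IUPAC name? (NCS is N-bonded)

ammonium cyanodiiodoisothiocyanatoaluminate(III)

The 1 ammonium counter-ion carries a total charge of +1, so each complex ion is 1−.
Ligand charges: 1×isothiocyanato (-1 each), 1×cyano (-1 each), 2×iodo (-1 each); total -4. So Al + (-4) = 1−, giving Al = +3.
Ligands are named alphabetically: cyano before iodo before isothiocyanato.
The complex ion is anionic, so aluminium takes the -ate form aluminate(III).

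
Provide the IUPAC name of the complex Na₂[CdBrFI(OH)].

sodium bromofluorohydroxoiodocadmate(II)

The 2 sodium counter-ions carry a total charge of +2, so each complex ion is 2−.
Ligand charges: 1×iodo (-1 each), 1×bromo (-1 each), 1×fluoro (-1 each), 1×hydroxo (-1 each); total -4. So Cd + (-4) = 2−, giving Cd = +2.
The complex ion is anionic, so cadmium takes the -ate form cadmate(II).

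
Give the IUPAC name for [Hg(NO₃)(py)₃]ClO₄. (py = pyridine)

nitratotris(pyridine)mercury(II) perchlorate

The 1 perchlorate counter-ion carries a total charge of -1, so each complex ion is 1+.
Ligand charges: 1×nitrato (-1 each), 3×pyridine (neutral); total -1. So Hg + (-1) = 1+, giving Hg = +2.
Ligands are named alphabetically: nitrato before pyridine.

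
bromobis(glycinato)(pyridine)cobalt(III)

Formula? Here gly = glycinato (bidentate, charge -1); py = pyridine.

Ligands: 1 bromo (Br, -1), 2 glycinato (gly, -1), 1 pyridine (py, neutral). Ligand charge sum = -3.
With Co in oxidation state +3, the complex ion is [Co...].

[CoBr(gly)2(py)]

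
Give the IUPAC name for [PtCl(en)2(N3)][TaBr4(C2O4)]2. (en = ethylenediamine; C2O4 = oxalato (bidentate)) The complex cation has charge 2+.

azidochlorobis(ethylenediamine)platinum(IV) tetrabromooxalatotantalate(V)

The complex cation is given as 2+; its ligand charges sum to -2, so Pt = +4.
With 2 anions per cation, each anion must be 2/2 = 1−.
Anion: ligand charges sum to -6; for the ion to be 1−, Ta = +5.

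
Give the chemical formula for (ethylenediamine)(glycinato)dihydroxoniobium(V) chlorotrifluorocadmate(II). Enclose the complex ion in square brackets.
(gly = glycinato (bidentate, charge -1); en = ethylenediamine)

Cation [Nb…]: ligand charges -3, Nb(V) ⇒ ion charge 2+.
Anion [Cd…]: ligand charges -4, Cd(II) ⇒ ion charge 2−.
One 2+ cation balances one 2− anion.

[Nb(en)(gly)(OH)2][CdClF3]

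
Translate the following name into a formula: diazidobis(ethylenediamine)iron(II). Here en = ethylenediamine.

[Fe(en)2(N3)2]

Ligands: 2 ethylenediamine (en, neutral), 2 azido (N3, -1). Ligand charge sum = -2.
With Fe in oxidation state +2, the complex ion is [Fe...].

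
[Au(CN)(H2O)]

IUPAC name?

aquacyanogold(I)

There is no counter-ion, so the complex is neutral overall.
Ligand charges: 1×cyano (-1 each), 1×aqua (neutral); total -1. So Au + (-1) = 0, giving Au = +1.
Ligands are named alphabetically: aqua before cyano.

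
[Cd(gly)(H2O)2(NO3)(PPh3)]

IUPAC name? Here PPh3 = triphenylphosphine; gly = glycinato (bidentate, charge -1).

There is no counter-ion, so the complex is neutral overall.
Ligand charges: 1×nitrato (-1 each), 1×triphenylphosphine (neutral), 2×aqua (neutral), 1×glycinato (-1 each); total -2. So Cd + (-2) = 0, giving Cd = +2.
Ligands are named alphabetically: aqua before glycinato before nitrato before triphenylphosphine.

diaqua(glycinato)nitrato(triphenylphosphine)cadmium(II)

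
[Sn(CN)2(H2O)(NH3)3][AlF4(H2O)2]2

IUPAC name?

triammineaquadicyanotin(IV) diaquatetrafluoroaluminate(III)

Both ions are complex: the cation is named first with the plain metal name, the anion second with the -ate form; each ion's ligands are alphabetised independently.
Aluminium is always +3 in its complexes; the anion's ligand charges sum to -4, so the complex anion is 1−.
With 2 anions per cation, the cation must be 2×1 = 2+.
Cation: ligand charges sum to -2; for the ion to be 2+, Sn = +4.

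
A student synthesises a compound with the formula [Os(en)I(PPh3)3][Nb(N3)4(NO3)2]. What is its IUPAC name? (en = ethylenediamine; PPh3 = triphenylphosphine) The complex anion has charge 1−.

Both ions are complex: the cation is named first with the plain metal name, the anion second with the -ate form; each ion's ligands are alphabetised independently.
The complex anion is given as 1−; its ligand charges sum to -6, so Nb = +5.
A 1:1 salt means the cation carries the equal and opposite charge, 1+.
Cation: ligand charges sum to -1; for the ion to be 1+, Os = +2.

(ethylenediamine)iodotris(triphenylphosphine)osmium(II) tetraazidodinitratoniobate(V)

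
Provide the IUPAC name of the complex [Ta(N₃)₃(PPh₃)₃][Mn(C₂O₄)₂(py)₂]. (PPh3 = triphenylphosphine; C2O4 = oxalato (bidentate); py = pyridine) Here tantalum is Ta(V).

Both ions are complex: the cation is named first with the plain metal name, the anion second with the -ate form; each ion's ligands are alphabetised independently.
Ta is given as +5; the cation's ligand charges sum to -3, so the complex cation is 2+.
A 1:1 salt means the anion carries the equal and opposite charge, 2−.
Anion: ligand charges sum to -4; for the ion to be 2−, Mn = +2.

triazidotris(triphenylphosphine)tantalum(V) dioxalatobis(pyridine)manganate(II)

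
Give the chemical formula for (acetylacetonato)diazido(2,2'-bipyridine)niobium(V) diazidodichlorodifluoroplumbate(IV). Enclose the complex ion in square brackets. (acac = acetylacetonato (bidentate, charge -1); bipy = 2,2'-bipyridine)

Cation [Nb…]: ligand charges -3, Nb(V) ⇒ ion charge 2+.
Anion [Pb…]: ligand charges -6, Pb(IV) ⇒ ion charge 2−.
One 2+ cation balances one 2− anion.

[Nb(acac)(bipy)(N3)2][PbCl2F2(N3)2]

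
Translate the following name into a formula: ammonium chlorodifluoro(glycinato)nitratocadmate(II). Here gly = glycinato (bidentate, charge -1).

Ligands: 2 fluoro (F, -1), 1 glycinato (gly, -1), 1 nitrato (NO3, -1), 1 chloro (Cl, -1). Ligand charge sum = -5.
Charge balance with ammonium (+1) requires 1 complex ion per 3 ammonium.

(NH4)3[CdClF2(gly)(NO3)]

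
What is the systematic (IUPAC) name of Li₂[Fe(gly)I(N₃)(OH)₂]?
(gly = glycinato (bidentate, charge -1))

The 2 lithium counter-ions carry a total charge of +2, so each complex ion is 2−.
Ligand charges: 1×azido (-1 each), 1×glycinato (-1 each), 2×hydroxo (-1 each), 1×iodo (-1 each); total -5. So Fe + (-5) = 2−, giving Fe = +3.
Ligands are named alphabetically: azido before glycinato before hydroxo before iodo.
The complex ion is anionic, so iron takes the -ate form ferrate(III).

lithium azido(glycinato)dihydroxoiodoferrate(III)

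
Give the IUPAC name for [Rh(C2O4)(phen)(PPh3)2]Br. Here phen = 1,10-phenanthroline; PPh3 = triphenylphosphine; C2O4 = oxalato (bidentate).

oxalato(1,10-phenanthroline)bis(triphenylphosphine)rhodium(III) bromide

The 1 bromide counter-ion carries a total charge of -1, so each complex ion is 1+.
Ligand charges: 1×1,10-phenanthroline (neutral), 2×triphenylphosphine (neutral), 1×oxalato (-2 each); total -2. So Rh + (-2) = 1+, giving Rh = +3.
Ligands are named alphabetically: oxalato before phenanthroline before triphenylphosphine.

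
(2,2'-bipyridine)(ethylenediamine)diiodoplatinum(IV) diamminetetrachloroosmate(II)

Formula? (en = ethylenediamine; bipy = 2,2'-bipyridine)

Cation [Pt…]: ligand charges -2, Pt(IV) ⇒ ion charge 2+.
Anion [Os…]: ligand charges -4, Os(II) ⇒ ion charge 2−.

[Pt(bipy)(en)I2][OsCl4(NH3)2]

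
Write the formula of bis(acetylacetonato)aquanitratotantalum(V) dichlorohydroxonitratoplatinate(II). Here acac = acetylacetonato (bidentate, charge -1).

Cation [Ta…]: ligand charges -3, Ta(V) ⇒ ion charge 2+.
Anion [Pt…]: ligand charges -4, Pt(II) ⇒ ion charge 2−.

[Ta(acac)2(H2O)(NO3)][PtCl2(NO3)(OH)]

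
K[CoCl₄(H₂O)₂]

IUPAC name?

The 1 potassium counter-ion carries a total charge of +1, so each complex ion is 1−.
Ligand charges: 2×aqua (neutral), 4×chloro (-1 each); total -4. So Co + (-4) = 1−, giving Co = +3.
Ligands are named alphabetically: aqua before chloro.
The complex ion is anionic, so cobalt takes the -ate form cobaltate(III).

potassium diaquatetrachlorocobaltate(III)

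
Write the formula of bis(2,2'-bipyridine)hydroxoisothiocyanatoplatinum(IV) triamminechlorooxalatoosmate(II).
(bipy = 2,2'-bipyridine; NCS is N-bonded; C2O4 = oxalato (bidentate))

Cation [Pt…]: ligand charges -2, Pt(IV) ⇒ ion charge 2+.
Anion [Os…]: ligand charges -3, Os(II) ⇒ ion charge 1−.
One 2+ cation requires 2 of the 1− anion.

[Pt(bipy)2(NCS)(OH)][Os(C2O4)Cl(NH3)3]2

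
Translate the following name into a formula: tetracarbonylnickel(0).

[Ni(CO)4]

Ligands: 4 carbonyl (CO, neutral). Ligand charge sum = 0.
With Ni in oxidation state 0, the complex ion is [Ni...].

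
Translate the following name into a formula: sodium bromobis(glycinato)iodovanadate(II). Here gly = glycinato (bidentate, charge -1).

Na2[VBr(gly)2I]

Ligands: 1 iodo (I, -1), 1 bromo (Br, -1), 2 glycinato (gly, -1). Ligand charge sum = -4.
Charge balance with sodium (+1) requires 1 complex ion per 2 sodium.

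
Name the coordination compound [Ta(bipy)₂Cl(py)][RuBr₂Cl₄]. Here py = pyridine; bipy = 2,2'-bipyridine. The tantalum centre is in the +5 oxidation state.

bis(2,2'-bipyridine)chloro(pyridine)tantalum(V) dibromotetrachlororuthenate(II)

Ta is given as +5; the cation's ligand charges sum to -1, so the complex cation is 4+.
A 1:1 salt means the anion carries the equal and opposite charge, 4−.
Anion: ligand charges sum to -6; for the ion to be 4−, Ru = +2.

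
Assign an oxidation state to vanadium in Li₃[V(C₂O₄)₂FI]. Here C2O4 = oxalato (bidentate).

3 lithium outside the brackets (+1 each) → the complex ion is 3−.
Ligand charges: 1×F = -1; 2×C2O4 = -4; 1×I = -1; sum -6.
V + (-6) = 3− ⇒ V is +3.

+3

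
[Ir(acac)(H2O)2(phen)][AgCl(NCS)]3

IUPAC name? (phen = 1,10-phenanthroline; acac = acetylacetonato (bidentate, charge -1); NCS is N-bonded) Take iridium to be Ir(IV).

Both ions are complex: the cation is named first with the plain metal name, the anion second with the -ate form; each ion's ligands are alphabetised independently.
Ir is given as +4; the cation's ligand charges sum to -1, so the complex cation is 3+.
With 3 anions per cation, each anion must be 3/3 = 1−.
Anion: ligand charges sum to -2; for the ion to be 1−, Ag = +1.

(acetylacetonato)diaqua(1,10-phenanthroline)iridium(IV) chloroisothiocyanatoargentate(I)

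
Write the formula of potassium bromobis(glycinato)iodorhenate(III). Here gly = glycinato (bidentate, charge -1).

K[ReBr(gly)2I]

Ligands: 1 bromo (Br, -1), 2 glycinato (gly, -1), 1 iodo (I, -1). Ligand charge sum = -4.
With Re in oxidation state +3, the complex ion is [Re...]^1−.
Charge balance with potassium (+1) requires 1 complex ion per 1 potassium.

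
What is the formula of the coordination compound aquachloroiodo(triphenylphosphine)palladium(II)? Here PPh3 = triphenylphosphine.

Ligands: 1 iodo (I, -1), 1 aqua (H2O, neutral), 1 chloro (Cl, -1), 1 triphenylphosphine (PPh3, neutral). Ligand charge sum = -2.
With Pd in oxidation state +2, the complex ion is [Pd...].

[PdCl(H2O)I(PPh3)]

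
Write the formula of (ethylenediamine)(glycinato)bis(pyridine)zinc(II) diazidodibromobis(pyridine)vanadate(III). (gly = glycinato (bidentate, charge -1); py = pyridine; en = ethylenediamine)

[Zn(en)(gly)(py)2][VBr2(N3)2(py)2]

Cation [Zn…]: ligand charges -1, Zn(II) ⇒ ion charge 1+.
Anion [V…]: ligand charges -4, V(III) ⇒ ion charge 1−.
One 1+ cation balances one 1− anion.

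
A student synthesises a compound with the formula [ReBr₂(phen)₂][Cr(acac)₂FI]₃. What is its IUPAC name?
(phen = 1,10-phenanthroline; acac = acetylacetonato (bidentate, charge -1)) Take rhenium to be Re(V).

dibromobis(1,10-phenanthroline)rhenium(V) bis(acetylacetonato)fluoroiodochromate(III)

Both ions are complex: the cation is named first with the plain metal name, the anion second with the -ate form; each ion's ligands are alphabetised independently.
Re is given as +5; the cation's ligand charges sum to -2, so the complex cation is 3+.
With 3 anions per cation, each anion must be 3/3 = 1−.
Anion: ligand charges sum to -4; for the ion to be 1−, Cr = +3.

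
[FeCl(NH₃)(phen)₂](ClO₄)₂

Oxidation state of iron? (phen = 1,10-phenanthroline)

+3

2 perchlorate outside the brackets (-1 each) → the complex ion is 2+.
Ligand charges: 1×NH3 neutral; 2×phen neutral; 1×Cl = -1; sum -1.
Fe + (-1) = 2+ ⇒ Fe is +3.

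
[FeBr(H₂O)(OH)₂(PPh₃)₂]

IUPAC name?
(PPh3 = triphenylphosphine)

aquabromodihydroxobis(triphenylphosphine)iron(III)

There is no counter-ion, so the complex is neutral overall.
Ligand charges: 1×aqua (neutral), 2×hydroxo (-1 each), 2×triphenylphosphine (neutral), 1×bromo (-1 each); total -3. So Fe + (-3) = 0, giving Fe = +3.
Ligands are named alphabetically: aqua before bromo before hydroxo before triphenylphosphine.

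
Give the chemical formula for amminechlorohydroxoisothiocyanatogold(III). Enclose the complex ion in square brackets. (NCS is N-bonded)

Ligands: 1 hydroxo (OH, -1), 1 isothiocyanato (NCS, -1), 1 ammine (NH3, neutral), 1 chloro (Cl, -1). Ligand charge sum = -3.
With Au in oxidation state +3, the complex ion is [Au...].

[AuCl(NCS)(NH3)(OH)]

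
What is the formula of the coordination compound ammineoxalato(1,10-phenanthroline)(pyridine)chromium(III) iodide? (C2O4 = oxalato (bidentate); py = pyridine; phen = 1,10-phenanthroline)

[Cr(C2O4)(NH3)(phen)(py)]I

Ligands: 1 oxalato (C2O4, -2), 1 pyridine (py, neutral), 1 ammine (NH3, neutral), 1 1,10-phenanthroline (phen, neutral). Ligand charge sum = -2.
With Cr in oxidation state +3, the complex ion is [Cr...]^1+.
Charge balance with iodide (-1) requires 1 complex ion per 1 iodide.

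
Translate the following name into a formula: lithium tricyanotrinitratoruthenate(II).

Ligands: 3 cyano (CN, -1), 3 nitrato (NO3, -1). Ligand charge sum = -6.
With Ru in oxidation state +2, the complex ion is [Ru...]^4−.
Charge balance with lithium (+1) requires 1 complex ion per 4 lithium.

Li4[Ru(CN)3(NO3)3]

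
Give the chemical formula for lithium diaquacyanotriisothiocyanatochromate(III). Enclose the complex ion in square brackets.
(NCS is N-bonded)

Ligands: 2 aqua (H2O, neutral), 1 cyano (CN, -1), 3 isothiocyanato (NCS, -1). Ligand charge sum = -4.
Charge balance with lithium (+1) requires 1 complex ion per 1 lithium.

Li[Cr(CN)(H2O)2(NCS)3]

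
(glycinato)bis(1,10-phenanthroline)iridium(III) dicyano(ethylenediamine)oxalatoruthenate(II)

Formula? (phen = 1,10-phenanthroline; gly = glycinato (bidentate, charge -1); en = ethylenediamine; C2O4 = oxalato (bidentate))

Cation [Ir…]: ligand charges -1, Ir(III) ⇒ ion charge 2+.
Anion [Ru…]: ligand charges -4, Ru(II) ⇒ ion charge 2−.
One 2+ cation balances one 2− anion.

[Ir(gly)(phen)2][Ru(C2O4)(CN)2(en)]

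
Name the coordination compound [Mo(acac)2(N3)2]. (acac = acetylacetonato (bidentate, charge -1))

There is no counter-ion, so the complex is neutral overall.
Ligand charges: 2×acetylacetonato (-1 each), 2×azido (-1 each); total -4. So Mo + (-4) = 0, giving Mo = +4.
Ligands are named alphabetically: acetylacetonato before azido.

bis(acetylacetonato)diazidomolybdenum(IV)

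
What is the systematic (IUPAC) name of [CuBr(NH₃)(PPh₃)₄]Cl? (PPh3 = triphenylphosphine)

amminebromotetrakis(triphenylphosphine)copper(II) chloride

The 1 chloride counter-ion carries a total charge of -1, so each complex ion is 1+.
Ligand charges: 1×bromo (-1 each), 4×triphenylphosphine (neutral), 1×ammine (neutral); total -1. So Cu + (-1) = 1+, giving Cu = +2.
Ligands are named alphabetically: ammine before bromo before triphenylphosphine.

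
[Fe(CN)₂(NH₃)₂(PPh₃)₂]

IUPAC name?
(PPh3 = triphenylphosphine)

There is no counter-ion, so the complex is neutral overall.
Ligand charges: 2×ammine (neutral), 2×triphenylphosphine (neutral), 2×cyano (-1 each); total -2. So Fe + (-2) = 0, giving Fe = +2.
Ligands are named alphabetically: ammine before cyano before triphenylphosphine.

diamminedicyanobis(triphenylphosphine)iron(II)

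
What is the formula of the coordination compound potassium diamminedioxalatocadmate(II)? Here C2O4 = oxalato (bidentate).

K2[Cd(C2O4)2(NH3)2]

Ligands: 2 ammine (NH3, neutral), 2 oxalato (C2O4, -2). Ligand charge sum = -4.
With Cd in oxidation state +2, the complex ion is [Cd...]^2−.
Charge balance with potassium (+1) requires 1 complex ion per 2 potassium.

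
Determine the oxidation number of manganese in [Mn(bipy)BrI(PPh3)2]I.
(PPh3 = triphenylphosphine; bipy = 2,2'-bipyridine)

1 iodide outside the brackets (-1 each) → the complex ion is 1+.
Ligand charges: 1×I = -1; 1×Br = -1; 2×PPh3 neutral; 1×bipy neutral; sum -2.
Mn + (-2) = 1+ ⇒ Mn is +3.

+3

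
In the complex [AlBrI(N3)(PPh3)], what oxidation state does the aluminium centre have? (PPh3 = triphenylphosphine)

+3

No counter-ion: the bracketed complex is neutral.
Ligand charges: 1×PPh3 neutral; 1×N3 = -1; 1×Br = -1; 1×I = -1; sum -3.
Al + (-3) = 0 ⇒ Al is +3.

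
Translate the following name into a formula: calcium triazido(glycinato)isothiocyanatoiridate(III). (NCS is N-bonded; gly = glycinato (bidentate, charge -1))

Ca[Ir(gly)(N3)3(NCS)]

Ligands: 1 isothiocyanato (NCS, -1), 1 glycinato (gly, -1), 3 azido (N3, -1). Ligand charge sum = -5.
With Ir in oxidation state +3, the complex ion is [Ir...]^2−.
Charge balance with calcium (+2) requires 1 complex ion per 1 calcium.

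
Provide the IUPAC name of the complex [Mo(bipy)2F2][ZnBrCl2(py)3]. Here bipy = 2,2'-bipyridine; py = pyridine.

Both ions are complex: the cation is named first with the plain metal name, the anion second with the -ate form; each ion's ligands are alphabetised independently.
Zinc is always +2 in its complexes; the anion's ligand charges sum to -3, so the complex anion is 1−.
A 1:1 salt means the cation carries the equal and opposite charge, 1+.
Cation: ligand charges sum to -2; for the ion to be 1+, Mo = +3.

bis(2,2'-bipyridine)difluoromolybdenum(III) bromodichlorotris(pyridine)zincate(II)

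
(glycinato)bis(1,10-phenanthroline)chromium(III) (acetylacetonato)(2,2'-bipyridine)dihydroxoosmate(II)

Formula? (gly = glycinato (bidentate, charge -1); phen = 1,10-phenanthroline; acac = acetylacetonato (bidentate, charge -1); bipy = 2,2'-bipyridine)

[Cr(gly)(phen)2][Os(acac)(bipy)(OH)2]2

Cation [Cr…]: ligand charges -1, Cr(III) ⇒ ion charge 2+.
Anion [Os…]: ligand charges -3, Os(II) ⇒ ion charge 1−.
One 2+ cation requires 2 of the 1− anion.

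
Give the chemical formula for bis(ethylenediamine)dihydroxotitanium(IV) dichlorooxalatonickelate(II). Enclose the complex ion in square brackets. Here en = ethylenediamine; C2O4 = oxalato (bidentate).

Cation [Ti…]: ligand charges -2, Ti(IV) ⇒ ion charge 2+.
Anion [Ni…]: ligand charges -4, Ni(II) ⇒ ion charge 2−.

[Ti(en)2(OH)2][Ni(C2O4)Cl2]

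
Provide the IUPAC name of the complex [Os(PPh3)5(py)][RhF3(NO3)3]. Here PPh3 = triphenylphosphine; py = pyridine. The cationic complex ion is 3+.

Both ions are complex: the cation is named first with the plain metal name, the anion second with the -ate form; each ion's ligands are alphabetised independently.
The complex cation is given as 3+; its ligand charges sum to 0, so Os = +3.
A 1:1 salt means the anion carries the equal and opposite charge, 3−.
Anion: ligand charges sum to -6; for the ion to be 3−, Rh = +3.

(pyridine)pentakis(triphenylphosphine)osmium(III) trifluorotrinitratorhodate(III)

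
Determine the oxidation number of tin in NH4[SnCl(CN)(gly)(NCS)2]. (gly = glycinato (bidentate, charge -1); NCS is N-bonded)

1 ammonium outside the brackets (+1 each) → the complex ion is 1−.
Ligand charges: 1×Cl = -1; 1×CN = -1; 1×gly = -1; 2×NCS = -2; sum -5.
Sn + (-5) = 1− ⇒ Sn is +4.

+4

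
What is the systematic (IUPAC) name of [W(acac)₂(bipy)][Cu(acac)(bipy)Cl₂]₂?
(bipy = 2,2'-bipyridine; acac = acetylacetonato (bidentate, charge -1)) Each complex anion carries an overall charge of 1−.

Both ions are complex: the cation is named first with the plain metal name, the anion second with the -ate form; each ion's ligands are alphabetised independently.
The complex anion is given as 1−; its ligand charges sum to -3, so Cu = +2.
With 2 anions per cation, the cation must be 2×1 = 2+.
Cation: ligand charges sum to -2; for the ion to be 2+, W = +4.

bis(acetylacetonato)(2,2'-bipyridine)tungsten(IV) (acetylacetonato)(2,2'-bipyridine)dichlorocuprate(II)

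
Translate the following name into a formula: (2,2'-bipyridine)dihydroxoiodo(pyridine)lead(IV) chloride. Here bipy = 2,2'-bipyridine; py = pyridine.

[Pb(bipy)I(OH)2(py)]Cl

Ligands: 1 2,2'-bipyridine (bipy, neutral), 1 iodo (I, -1), 1 pyridine (py, neutral), 2 hydroxo (OH, -1). Ligand charge sum = -3.
With Pb in oxidation state +4, the complex ion is [Pb...]^1+.
Charge balance with chloride (-1) requires 1 complex ion per 1 chloride.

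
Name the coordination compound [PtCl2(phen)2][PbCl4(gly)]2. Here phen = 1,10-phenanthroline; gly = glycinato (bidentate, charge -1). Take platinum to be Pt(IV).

dichlorobis(1,10-phenanthroline)platinum(IV) tetrachloro(glycinato)plumbate(IV)

Pt is given as +4; the cation's ligand charges sum to -2, so the complex cation is 2+.
With 2 anions per cation, each anion must be 2/2 = 1−.
Anion: ligand charges sum to -5; for the ion to be 1−, Pb = +4.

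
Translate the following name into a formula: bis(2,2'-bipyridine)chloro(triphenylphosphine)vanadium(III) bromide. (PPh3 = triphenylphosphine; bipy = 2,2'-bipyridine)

Ligands: 1 triphenylphosphine (PPh3, neutral), 2 2,2'-bipyridine (bipy, neutral), 1 chloro (Cl, -1). Ligand charge sum = -1.
With V in oxidation state +3, the complex ion is [V...]^2+.
Charge balance with bromide (-1) requires 1 complex ion per 2 bromide.

[V(bipy)2Cl(PPh3)]Br2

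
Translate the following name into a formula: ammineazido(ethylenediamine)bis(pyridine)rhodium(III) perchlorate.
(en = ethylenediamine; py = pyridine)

Ligands: 1 azido (N3, -1), 1 ethylenediamine (en, neutral), 1 ammine (NH3, neutral), 2 pyridine (py, neutral). Ligand charge sum = -1.
With Rh in oxidation state +3, the complex ion is [Rh...]^2+.
Charge balance with perchlorate (-1) requires 1 complex ion per 2 perchlorate.

[Rh(en)(N3)(NH3)(py)2](ClO4)2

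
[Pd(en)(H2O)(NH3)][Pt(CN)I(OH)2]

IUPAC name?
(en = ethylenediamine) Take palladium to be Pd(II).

Both ions are complex: the cation is named first with the plain metal name, the anion second with the -ate form; each ion's ligands are alphabetised independently.
Pd is given as +2; the cation's ligand charges sum to 0, so the complex cation is 2+.
A 1:1 salt means the anion carries the equal and opposite charge, 2−.
Anion: ligand charges sum to -4; for the ion to be 2−, Pt = +2.

ammineaqua(ethylenediamine)palladium(II) cyanodihydroxoiodoplatinate(II)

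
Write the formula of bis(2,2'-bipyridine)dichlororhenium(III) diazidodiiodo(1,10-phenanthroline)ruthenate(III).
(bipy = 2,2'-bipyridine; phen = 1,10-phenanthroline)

Cation [Re…]: ligand charges -2, Re(III) ⇒ ion charge 1+.
Anion [Ru…]: ligand charges -4, Ru(III) ⇒ ion charge 1−.
One 1+ cation balances one 1− anion.

[Re(bipy)2Cl2][RuI2(N3)2(phen)]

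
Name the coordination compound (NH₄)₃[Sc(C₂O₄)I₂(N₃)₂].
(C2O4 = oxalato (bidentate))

The 3 ammonium counter-ions carry a total charge of +3, so each complex ion is 3−.
Ligand charges: 2×iodo (-1 each), 2×azido (-1 each), 1×oxalato (-2 each); total -6. So Sc + (-6) = 3−, giving Sc = +3.
Ligands are named alphabetically: azido before iodo before oxalato.
The complex ion is anionic, so scandium takes the -ate form scandate(III).

ammonium diazidodiiodooxalatoscandate(III)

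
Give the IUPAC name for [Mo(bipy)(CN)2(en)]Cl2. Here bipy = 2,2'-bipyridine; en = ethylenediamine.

(2,2'-bipyridine)dicyano(ethylenediamine)molybdenum(IV) chloride

The 2 chloride counter-ions carry a total charge of -2, so each complex ion is 2+.
Ligand charges: 1×2,2'-bipyridine (neutral), 2×cyano (-1 each), 1×ethylenediamine (neutral); total -2. So Mo + (-2) = 2+, giving Mo = +4.
Ligands are named alphabetically: bipyridine before cyano before ethylenediamine.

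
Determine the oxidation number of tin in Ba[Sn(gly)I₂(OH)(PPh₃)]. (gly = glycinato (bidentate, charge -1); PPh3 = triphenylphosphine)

+2

1 barium outside the brackets (+2 each) → the complex ion is 2−.
Ligand charges: 1×gly = -1; 1×OH = -1; 1×PPh3 neutral; 2×I = -2; sum -4.
Sn + (-4) = 2− ⇒ Sn is +2.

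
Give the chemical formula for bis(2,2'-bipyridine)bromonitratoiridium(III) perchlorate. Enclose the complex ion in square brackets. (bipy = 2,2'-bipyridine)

Ligands: 1 bromo (Br, -1), 1 nitrato (NO3, -1), 2 2,2'-bipyridine (bipy, neutral). Ligand charge sum = -2.
With Ir in oxidation state +3, the complex ion is [Ir...]^1+.
Charge balance with perchlorate (-1) requires 1 complex ion per 1 perchlorate.

[Ir(bipy)2Br(NO3)]ClO4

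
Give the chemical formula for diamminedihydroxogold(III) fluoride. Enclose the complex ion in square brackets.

Ligands: 2 ammine (NH3, neutral), 2 hydroxo (OH, -1). Ligand charge sum = -2.
With Au in oxidation state +3, the complex ion is [Au...]^1+.
Charge balance with fluoride (-1) requires 1 complex ion per 1 fluoride.

[Au(NH3)2(OH)2]F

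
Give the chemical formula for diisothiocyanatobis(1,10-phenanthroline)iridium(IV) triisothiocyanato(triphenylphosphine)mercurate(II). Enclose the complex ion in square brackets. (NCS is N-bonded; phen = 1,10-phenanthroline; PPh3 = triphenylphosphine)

[Ir(NCS)2(phen)2][Hg(NCS)3(PPh3)]2

Cation [Ir…]: ligand charges -2, Ir(IV) ⇒ ion charge 2+.
Anion [Hg…]: ligand charges -3, Hg(II) ⇒ ion charge 1−.
One 2+ cation requires 2 of the 1− anion.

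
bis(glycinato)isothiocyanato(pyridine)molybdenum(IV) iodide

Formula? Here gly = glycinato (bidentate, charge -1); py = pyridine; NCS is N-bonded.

[Mo(gly)2(NCS)(py)]I

Ligands: 2 glycinato (gly, -1), 1 pyridine (py, neutral), 1 isothiocyanato (NCS, -1). Ligand charge sum = -3.
With Mo in oxidation state +4, the complex ion is [Mo...]^1+.
Charge balance with iodide (-1) requires 1 complex ion per 1 iodide.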